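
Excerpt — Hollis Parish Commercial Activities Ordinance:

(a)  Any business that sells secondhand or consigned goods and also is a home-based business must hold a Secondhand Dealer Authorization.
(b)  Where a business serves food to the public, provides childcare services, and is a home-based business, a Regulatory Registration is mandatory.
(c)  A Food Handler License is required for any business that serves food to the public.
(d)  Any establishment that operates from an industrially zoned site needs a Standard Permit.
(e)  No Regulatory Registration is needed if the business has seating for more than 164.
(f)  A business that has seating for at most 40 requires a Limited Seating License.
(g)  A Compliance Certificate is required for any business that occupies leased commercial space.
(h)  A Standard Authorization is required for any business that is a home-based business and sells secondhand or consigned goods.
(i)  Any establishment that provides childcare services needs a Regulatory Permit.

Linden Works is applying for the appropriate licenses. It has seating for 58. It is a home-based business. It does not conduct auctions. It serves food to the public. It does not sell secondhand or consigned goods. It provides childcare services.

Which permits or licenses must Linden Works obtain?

Food Handler License, Regulatory Permit, Regulatory Registration

(a) does not sell secondhand or consigned goods; is a home-based business → Secondhand Dealer Authorization not required.
(b) serves food to the public; provides childcare services; is a home-based business → Regulatory Registration required.
(c) serves food to the public → Food Handler License required.
(d) is a home-based business (not: operates from an industrially zoned site) → Standard Permit not required.
(e) seating 58 ≤ 164 → Regulatory Registration exemption does not apply.
(f) seating 58 > 40 → Limited Seating License not required.
(g) is a home-based business (not: occupies leased commercial space) → Compliance Certificate not required.
(h) is a home-based business; does not sell secondhand or consigned goods → Standard Authorization not required.
(i) provides childcare services → Regulatory Permit required.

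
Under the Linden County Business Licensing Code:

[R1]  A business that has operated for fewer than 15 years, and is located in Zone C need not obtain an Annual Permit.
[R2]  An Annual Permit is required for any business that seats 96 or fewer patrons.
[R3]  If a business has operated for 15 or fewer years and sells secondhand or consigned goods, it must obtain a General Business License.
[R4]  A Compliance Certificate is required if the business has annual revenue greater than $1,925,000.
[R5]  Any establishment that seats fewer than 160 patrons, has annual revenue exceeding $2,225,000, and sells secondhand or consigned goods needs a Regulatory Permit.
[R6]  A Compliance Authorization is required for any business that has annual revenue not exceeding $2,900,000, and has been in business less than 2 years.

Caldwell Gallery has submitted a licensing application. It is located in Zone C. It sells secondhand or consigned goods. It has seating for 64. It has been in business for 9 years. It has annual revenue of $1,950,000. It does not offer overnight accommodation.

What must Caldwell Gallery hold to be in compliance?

[R1] years in business 9 < 15; is located in Zone C → exempt from Annual Permit.
[R2] seating 64 ≤ 96 → Annual Permit required.
[R3] years in business 9 ≤ 15; sells secondhand or consigned goods → General Business License required.
[R4] revenue $1,950,000 > $1,925,000 → Compliance Certificate required.
[R5] seating 64 < 160; revenue $1,950,000 ≤ $2,225,000; sells secondhand or consigned goods → Regulatory Permit not required.
[R6] revenue $1,950,000 ≤ $2,900,000; years in business 9 ≥ 2 → Compliance Authorization not required.

Compliance Certificate, General Business License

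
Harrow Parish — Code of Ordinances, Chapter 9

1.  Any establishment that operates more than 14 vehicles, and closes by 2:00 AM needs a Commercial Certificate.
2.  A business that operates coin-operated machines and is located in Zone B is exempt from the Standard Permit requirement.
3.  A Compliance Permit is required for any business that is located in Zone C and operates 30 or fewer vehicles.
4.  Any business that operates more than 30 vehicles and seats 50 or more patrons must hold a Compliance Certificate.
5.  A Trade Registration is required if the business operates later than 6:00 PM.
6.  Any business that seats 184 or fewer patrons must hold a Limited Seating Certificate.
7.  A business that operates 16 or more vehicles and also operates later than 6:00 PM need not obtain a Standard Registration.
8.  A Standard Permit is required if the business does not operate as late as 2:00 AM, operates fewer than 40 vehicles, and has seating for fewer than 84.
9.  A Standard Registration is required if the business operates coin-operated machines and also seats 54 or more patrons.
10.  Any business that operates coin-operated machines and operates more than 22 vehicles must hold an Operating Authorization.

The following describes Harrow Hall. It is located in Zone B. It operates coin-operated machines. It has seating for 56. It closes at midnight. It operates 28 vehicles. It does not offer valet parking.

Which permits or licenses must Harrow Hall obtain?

Commercial Certificate, Limited Seating Certificate, Operating Authorization, Trade Registration

1. vehicles 28 > 14; closes midnight, at/before 2:00 AM → Commercial Certificate required.
2. operates coin-operated machines; is located in Zone B → exempt from Standard Permit.
3. is located in Zone B (not: is located in Zone C); vehicles 28 ≤ 30 → Compliance Permit not required.
4. vehicles 28 ≤ 30; seating 56 ≥ 50 → Compliance Certificate not required.
5. closes midnight, after 6:00 PM → Trade Registration required.
6. seating 56 ≤ 184 → Limited Seating Certificate required.
7. vehicles 28 ≥ 16; closes midnight, after 6:00 PM → exempt from Standard Registration.
8. closes midnight, at/before 2:00 AM; vehicles 28 < 40; seating 56 < 84 → Standard Permit required.
9. operates coin-operated machines; seating 56 ≥ 54 → Standard Registration required.
10. operates coin-operated machines; vehicles 28 > 22 → Operating Authorization required.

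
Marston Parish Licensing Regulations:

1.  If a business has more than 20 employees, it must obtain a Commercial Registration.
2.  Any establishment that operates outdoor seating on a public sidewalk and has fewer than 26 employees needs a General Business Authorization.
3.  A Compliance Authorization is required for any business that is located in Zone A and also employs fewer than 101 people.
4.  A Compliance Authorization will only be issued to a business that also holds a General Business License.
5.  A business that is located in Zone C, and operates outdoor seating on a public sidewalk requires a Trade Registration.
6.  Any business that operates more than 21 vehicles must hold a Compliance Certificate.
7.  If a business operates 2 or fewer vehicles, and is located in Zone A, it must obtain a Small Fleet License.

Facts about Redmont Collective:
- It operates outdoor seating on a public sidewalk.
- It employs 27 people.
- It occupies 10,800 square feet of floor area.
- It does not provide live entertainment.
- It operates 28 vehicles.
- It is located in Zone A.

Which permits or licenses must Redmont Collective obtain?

Commercial Registration, Compliance Authorization, Compliance Certificate, General Business License

1. employees 27 > 20 → Commercial Registration required.
2. operates outdoor seating on a public sidewalk; employees 27 ≥ 26 → General Business Authorization not required.
3. is located in Zone A; employees 27 < 101 → Compliance Authorization required.
4. Compliance Authorization is required → General Business License also required.
5. is located in Zone A (not: is located in Zone C); operates outdoor seating on a public sidewalk → Trade Registration not required.
6. vehicles 28 > 21 → Compliance Certificate required.
7. vehicles 28 > 2; is located in Zone A → Small Fleet License not required.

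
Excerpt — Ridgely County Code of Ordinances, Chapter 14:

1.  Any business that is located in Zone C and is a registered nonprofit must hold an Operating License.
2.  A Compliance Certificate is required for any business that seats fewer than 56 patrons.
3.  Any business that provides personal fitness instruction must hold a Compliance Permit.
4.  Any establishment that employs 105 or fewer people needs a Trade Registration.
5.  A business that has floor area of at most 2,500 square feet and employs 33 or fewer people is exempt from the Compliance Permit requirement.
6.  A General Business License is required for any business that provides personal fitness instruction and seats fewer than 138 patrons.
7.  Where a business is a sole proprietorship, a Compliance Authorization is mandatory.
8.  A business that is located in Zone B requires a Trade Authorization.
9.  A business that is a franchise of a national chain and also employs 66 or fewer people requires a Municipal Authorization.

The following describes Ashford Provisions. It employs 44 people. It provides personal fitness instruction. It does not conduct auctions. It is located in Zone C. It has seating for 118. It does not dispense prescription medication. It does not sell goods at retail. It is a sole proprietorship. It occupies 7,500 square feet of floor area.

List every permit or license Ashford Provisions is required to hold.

1. is located in Zone C; is a sole proprietorship (not: is a registered nonprofit) → Operating License not required.
2. seating 118 ≥ 56 → Compliance Certificate not required.
3. provides personal fitness instruction → Compliance Permit required.
4. employees 44 ≤ 105 → Trade Registration required.
5. floor area 7,500 square feet > 2,500 square feet; employees 44 > 33 → Compliance Permit exemption does not apply.
6. provides personal fitness instruction; seating 118 < 138 → General Business License required.
7. is a sole proprietorship → Compliance Authorization required.
8. is located in Zone C (not: is located in Zone B) → Trade Authorization not required.
9. is a sole proprietorship (not: is a franchise of a national chain); employees 44 ≤ 66 → Municipal Authorization not required.

Compliance Authorization, Compliance Permit, General Business License, Trade Registration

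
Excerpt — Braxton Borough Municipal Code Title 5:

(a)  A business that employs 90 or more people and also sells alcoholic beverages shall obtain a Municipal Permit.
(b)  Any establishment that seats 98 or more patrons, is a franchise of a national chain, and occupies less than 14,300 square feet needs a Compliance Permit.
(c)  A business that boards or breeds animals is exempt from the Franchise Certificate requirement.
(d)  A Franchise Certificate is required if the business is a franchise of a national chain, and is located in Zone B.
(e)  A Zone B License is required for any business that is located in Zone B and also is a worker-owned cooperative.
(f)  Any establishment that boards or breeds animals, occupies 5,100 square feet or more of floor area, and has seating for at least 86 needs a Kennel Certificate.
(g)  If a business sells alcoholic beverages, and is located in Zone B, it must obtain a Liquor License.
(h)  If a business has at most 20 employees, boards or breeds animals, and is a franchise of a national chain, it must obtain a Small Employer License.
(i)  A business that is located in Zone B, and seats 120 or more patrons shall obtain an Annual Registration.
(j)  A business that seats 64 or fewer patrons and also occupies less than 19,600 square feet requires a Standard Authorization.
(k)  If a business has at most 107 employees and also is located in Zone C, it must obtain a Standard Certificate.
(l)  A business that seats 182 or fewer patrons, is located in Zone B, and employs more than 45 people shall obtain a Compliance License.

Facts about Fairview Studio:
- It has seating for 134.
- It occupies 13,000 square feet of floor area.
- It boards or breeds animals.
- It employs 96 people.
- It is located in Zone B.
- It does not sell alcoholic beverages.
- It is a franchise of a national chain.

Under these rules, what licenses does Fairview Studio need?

(a) employees 96 ≥ 90; does not sell alcoholic beverages → Municipal Permit not required.
(b) seating 134 ≥ 98; is a franchise of a national chain; floor area 13,000 square feet < 14,300 square feet → Compliance Permit required.
(c) boards or breeds animals → exempt from Franchise Certificate.
(d) is a franchise of a national chain; is located in Zone B → Franchise Certificate required.
(e) is located in Zone B; is a franchise of a national chain (not: is a worker-owned cooperative) → Zone B License not required.
(f) boards or breeds animals; floor area 13,000 square feet ≥ 5,100 square feet; seating 134 ≥ 86 → Kennel Certificate required.
(g) does not sell alcoholic beverages; is located in Zone B → Liquor License not required.
(h) employees 96 > 20; boards or breeds animals; is a franchise of a national chain → Small Employer License not required.
(i) is located in Zone B; seating 134 ≥ 120 → Annual Registration required.
(j) seating 134 > 64; floor area 13,000 square feet < 19,600 square feet → Standard Authorization not required.
(k) employees 96 ≤ 107; is located in Zone B (not: is located in Zone C) → Standard Certificate not required.
(l) seating 134 ≤ 182; is located in Zone B; employees 96 > 45 → Compliance License required.

Annual Registration, Compliance License, Compliance Permit, Kennel Certificate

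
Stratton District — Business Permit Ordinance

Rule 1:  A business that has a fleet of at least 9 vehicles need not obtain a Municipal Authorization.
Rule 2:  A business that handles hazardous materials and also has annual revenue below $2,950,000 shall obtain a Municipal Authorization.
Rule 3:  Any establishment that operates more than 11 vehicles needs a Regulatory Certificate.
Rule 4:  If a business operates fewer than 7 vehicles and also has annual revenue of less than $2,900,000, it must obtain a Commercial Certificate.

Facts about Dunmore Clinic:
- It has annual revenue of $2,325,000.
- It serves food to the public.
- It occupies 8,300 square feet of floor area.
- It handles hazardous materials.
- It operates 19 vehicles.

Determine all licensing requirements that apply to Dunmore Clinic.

Rule 1: vehicles 19 ≥ 9 → exempt from Municipal Authorization.
Rule 2: handles hazardous materials; revenue $2,325,000 < $2,950,000 → Municipal Authorization required.
Rule 3: vehicles 19 > 11 → Regulatory Certificate required.
Rule 4: vehicles 19 ≥ 7; revenue $2,325,000 < $2,900,000 → Commercial Certificate not required.

Regulatory Certificate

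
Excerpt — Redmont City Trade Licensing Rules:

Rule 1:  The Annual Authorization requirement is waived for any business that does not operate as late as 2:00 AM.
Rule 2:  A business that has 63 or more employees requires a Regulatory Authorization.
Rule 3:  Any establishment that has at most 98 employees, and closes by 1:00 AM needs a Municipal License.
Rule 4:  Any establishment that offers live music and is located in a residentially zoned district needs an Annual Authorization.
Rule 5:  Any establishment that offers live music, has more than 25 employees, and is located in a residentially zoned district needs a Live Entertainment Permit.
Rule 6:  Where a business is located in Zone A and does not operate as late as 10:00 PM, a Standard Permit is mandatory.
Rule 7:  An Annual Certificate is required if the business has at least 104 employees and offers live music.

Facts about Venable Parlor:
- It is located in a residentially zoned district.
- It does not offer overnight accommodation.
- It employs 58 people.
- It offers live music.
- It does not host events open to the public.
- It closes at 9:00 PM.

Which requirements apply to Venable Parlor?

Rule 1: closes 9:00 PM, at/before 2:00 AM → exempt from Annual Authorization.
Rule 2: employees 58 < 63 → Regulatory Authorization not required.
Rule 3: employees 58 ≤ 98; closes 9:00 PM, at/before 1:00 AM → Municipal License required.
Rule 4: offers live music; is located in a residentially zoned district → Annual Authorization required.
Rule 5: offers live music; employees 58 > 25; is located in a residentially zoned district → Live Entertainment Permit required.
Rule 6: is located in a residentially zoned district (not: is located in Zone A); closes 9:00 PM, at/before 10:00 PM → Standard Permit not required.
Rule 7: employees 58 < 104; offers live music → Annual Certificate not required.

Live Entertainment Permit, Municipal License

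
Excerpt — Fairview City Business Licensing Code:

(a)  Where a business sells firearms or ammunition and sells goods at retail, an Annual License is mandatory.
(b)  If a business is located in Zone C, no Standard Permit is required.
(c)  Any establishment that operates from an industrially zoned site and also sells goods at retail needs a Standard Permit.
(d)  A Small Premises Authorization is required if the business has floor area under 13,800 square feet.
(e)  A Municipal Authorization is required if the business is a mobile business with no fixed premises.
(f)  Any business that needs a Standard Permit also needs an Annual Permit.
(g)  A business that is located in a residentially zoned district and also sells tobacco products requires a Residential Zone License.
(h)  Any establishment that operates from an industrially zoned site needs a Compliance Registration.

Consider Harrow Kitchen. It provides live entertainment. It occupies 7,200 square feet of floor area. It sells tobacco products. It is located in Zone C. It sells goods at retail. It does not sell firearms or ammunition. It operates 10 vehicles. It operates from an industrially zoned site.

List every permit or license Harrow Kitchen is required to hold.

(a) does not sell firearms or ammunition; sells goods at retail → Annual License not required.
(b) is located in Zone C → exempt from Standard Permit.
(c) operates from an industrially zoned site; sells goods at retail → Standard Permit required.
(d) floor area 7,200 square feet < 13,800 square feet → Small Premises Authorization required.
(e) operates from an industrially zoned site (not: is a mobile business with no fixed premises) → Municipal Authorization not required.
(f) Standard Permit is not required → no effect.
(g) is located in Zone C (not: is located in a residentially zoned district); sells tobacco products → Residential Zone License not required.
(h) operates from an industrially zoned site → Compliance Registration required.

Compliance Registration, Small Premises Authorization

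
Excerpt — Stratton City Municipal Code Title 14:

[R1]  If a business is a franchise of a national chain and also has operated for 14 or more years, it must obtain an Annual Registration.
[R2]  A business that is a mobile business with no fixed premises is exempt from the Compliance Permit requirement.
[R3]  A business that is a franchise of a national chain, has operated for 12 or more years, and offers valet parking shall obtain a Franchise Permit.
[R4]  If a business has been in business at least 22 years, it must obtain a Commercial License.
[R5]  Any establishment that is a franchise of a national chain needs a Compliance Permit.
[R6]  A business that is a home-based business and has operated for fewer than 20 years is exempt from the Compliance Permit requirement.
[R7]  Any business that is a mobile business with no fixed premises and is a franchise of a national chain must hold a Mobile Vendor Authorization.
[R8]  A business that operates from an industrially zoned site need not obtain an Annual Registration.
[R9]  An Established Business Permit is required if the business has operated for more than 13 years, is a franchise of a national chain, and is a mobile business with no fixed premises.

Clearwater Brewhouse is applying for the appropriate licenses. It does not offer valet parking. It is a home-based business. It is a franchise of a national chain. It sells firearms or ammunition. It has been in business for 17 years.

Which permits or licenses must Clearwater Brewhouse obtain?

[R1] is a franchise of a national chain; years in business 17 ≥ 14 → Annual Registration required.
[R2] is a home-based business (not: is a mobile business with no fixed premises) → Compliance Permit exemption does not apply.
[R3] is a franchise of a national chain; years in business 17 ≥ 12; does not offer valet parking → Franchise Permit not required.
[R4] years in business 17 < 22 → Commercial License not required.
[R5] is a franchise of a national chain → Compliance Permit required.
[R6] is a home-based business; years in business 17 < 20 → exempt from Compliance Permit.
[R7] is a home-based business (not: is a mobile business with no fixed premises); is a franchise of a national chain → Mobile Vendor Authorization not required.
[R8] is a home-based business (not: operates from an industrially zoned site) → Annual Registration exemption does not apply.
[R9] years in business 17 > 13; is a franchise of a national chain; is a home-based business (not: is a mobile business with no fixed premises) → Established Business Permit not required.

Annual Registration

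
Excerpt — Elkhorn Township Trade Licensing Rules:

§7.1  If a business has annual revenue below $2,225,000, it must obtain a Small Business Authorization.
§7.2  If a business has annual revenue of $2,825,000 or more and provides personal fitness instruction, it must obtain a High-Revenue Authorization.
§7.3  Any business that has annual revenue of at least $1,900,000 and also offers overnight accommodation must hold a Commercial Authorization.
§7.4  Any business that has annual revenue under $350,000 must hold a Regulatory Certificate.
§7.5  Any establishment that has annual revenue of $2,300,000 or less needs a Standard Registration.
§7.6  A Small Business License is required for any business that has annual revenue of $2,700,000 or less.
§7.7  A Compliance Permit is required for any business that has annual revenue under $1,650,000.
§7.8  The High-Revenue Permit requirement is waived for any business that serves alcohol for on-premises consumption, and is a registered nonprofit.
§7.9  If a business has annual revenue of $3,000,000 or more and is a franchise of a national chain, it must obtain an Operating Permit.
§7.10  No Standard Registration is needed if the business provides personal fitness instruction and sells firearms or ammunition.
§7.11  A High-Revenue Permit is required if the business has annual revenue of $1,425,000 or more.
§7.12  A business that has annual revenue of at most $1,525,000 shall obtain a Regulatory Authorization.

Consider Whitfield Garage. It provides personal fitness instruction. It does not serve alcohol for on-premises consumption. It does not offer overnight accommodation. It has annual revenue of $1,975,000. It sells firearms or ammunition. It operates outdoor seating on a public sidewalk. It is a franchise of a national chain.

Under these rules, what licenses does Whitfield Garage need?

§7.1 revenue $1,975,000 < $2,225,000 → Small Business Authorization required.
§7.2 revenue $1,975,000 < $2,825,000; provides personal fitness instruction → High-Revenue Authorization not required.
§7.3 revenue $1,975,000 ≥ $1,900,000; does not offer overnight accommodation → Commercial Authorization not required.
§7.4 revenue $1,975,000 ≥ $350,000 → Regulatory Certificate not required.
§7.5 revenue $1,975,000 ≤ $2,300,000 → Standard Registration required.
§7.6 revenue $1,975,000 ≤ $2,700,000 → Small Business License required.
§7.7 revenue $1,975,000 ≥ $1,650,000 → Compliance Permit not required.
§7.8 does not serve alcohol for on-premises consumption; is a franchise of a national chain (not: is a registered nonprofit) → High-Revenue Permit exemption does not apply.
§7.9 revenue $1,975,000 < $3,000,000; is a franchise of a national chain → Operating Permit not required.
§7.10 provides personal fitness instruction; sells firearms or ammunition → exempt from Standard Registration.
§7.11 revenue $1,975,000 ≥ $1,425,000 → High-Revenue Permit required.
§7.12 revenue $1,975,000 > $1,525,000 → Regulatory Authorization not required.

High-Revenue Permit, Small Business Authorization, Small Business License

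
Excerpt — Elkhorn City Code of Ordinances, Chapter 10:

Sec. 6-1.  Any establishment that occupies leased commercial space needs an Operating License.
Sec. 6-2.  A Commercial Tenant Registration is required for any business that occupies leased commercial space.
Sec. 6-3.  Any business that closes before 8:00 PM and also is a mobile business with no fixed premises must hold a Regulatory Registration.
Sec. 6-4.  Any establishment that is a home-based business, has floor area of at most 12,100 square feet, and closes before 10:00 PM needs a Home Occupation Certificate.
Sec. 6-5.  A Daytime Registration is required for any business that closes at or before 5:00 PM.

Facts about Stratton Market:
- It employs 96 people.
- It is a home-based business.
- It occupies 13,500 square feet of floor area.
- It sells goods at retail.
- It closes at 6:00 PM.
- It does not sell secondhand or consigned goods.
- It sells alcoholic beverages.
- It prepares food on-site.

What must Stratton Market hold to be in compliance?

Sec. 6-1. is a home-based business (not: occupies leased commercial space) → Operating License not required.
Sec. 6-2. is a home-based business (not: occupies leased commercial space) → Commercial Tenant Registration not required.
Sec. 6-3. closes 6:00 PM, at/before 8:00 PM; is a home-based business (not: is a mobile business with no fixed premises) → Regulatory Registration not required.
Sec. 6-4. is a home-based business; floor area 13,500 square feet > 12,100 square feet; closes 6:00 PM, at/before 10:00 PM → Home Occupation Certificate not required.
Sec. 6-5. closes 6:00 PM, after 5:00 PM → Daytime Registration not required.

None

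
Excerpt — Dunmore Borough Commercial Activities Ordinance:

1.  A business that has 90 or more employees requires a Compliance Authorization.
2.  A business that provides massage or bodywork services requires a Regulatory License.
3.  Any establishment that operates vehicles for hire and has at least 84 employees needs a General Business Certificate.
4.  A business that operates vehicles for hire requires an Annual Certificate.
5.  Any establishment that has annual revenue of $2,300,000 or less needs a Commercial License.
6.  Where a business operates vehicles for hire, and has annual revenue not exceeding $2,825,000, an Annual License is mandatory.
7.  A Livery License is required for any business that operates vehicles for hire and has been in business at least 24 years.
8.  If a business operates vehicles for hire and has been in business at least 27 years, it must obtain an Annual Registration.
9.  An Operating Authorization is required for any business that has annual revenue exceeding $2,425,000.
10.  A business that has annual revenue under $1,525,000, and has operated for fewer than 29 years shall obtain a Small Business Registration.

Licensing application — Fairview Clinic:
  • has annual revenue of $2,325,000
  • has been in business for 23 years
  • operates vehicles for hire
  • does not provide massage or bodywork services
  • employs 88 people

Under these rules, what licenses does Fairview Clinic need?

Annual Certificate, Annual License, General Business Certificate

1. employees 88 < 90 → Compliance Authorization not required.
2. does not provide massage or bodywork services → Regulatory License not required.
3. operates vehicles for hire; employees 88 ≥ 84 → General Business Certificate required.
4. operates vehicles for hire → Annual Certificate required.
5. revenue $2,325,000 > $2,300,000 → Commercial License not required.
6. operates vehicles for hire; revenue $2,325,000 ≤ $2,825,000 → Annual License required.
7. operates vehicles for hire; years in business 23 < 24 → Livery License not required.
8. operates vehicles for hire; years in business 23 < 27 → Annual Registration not required.
9. revenue $2,325,000 ≤ $2,425,000 → Operating Authorization not required.
10. revenue $2,325,000 ≥ $1,525,000; years in business 23 < 29 → Small Business Registration not required.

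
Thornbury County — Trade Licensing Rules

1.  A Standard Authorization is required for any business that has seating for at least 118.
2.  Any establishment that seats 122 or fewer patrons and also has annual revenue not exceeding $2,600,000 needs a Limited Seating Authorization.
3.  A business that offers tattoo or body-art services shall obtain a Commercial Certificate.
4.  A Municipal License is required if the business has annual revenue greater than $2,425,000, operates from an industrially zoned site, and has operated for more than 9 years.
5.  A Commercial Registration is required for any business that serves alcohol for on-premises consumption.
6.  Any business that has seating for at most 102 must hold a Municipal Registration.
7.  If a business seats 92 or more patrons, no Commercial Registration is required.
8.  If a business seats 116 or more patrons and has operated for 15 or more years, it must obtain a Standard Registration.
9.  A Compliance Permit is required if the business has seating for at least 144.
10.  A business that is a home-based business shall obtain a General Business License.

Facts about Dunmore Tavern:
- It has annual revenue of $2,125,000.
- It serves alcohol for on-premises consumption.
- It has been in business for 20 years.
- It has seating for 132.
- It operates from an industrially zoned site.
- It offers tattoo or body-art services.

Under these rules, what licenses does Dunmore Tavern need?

Commercial Certificate, Standard Authorization, Standard Registration

1. seating 132 ≥ 118 → Standard Authorization required.
2. seating 132 > 122; revenue $2,125,000 ≤ $2,600,000 → Limited Seating Authorization not required.
3. offers tattoo or body-art services → Commercial Certificate required.
4. revenue $2,125,000 ≤ $2,425,000; operates from an industrially zoned site; years in business 20 > 9 → Municipal License not required.
5. serves alcohol for on-premises consumption → Commercial Registration required.
6. seating 132 > 102 → Municipal Registration not required.
7. seating 132 ≥ 92 → exempt from Commercial Registration.
8. seating 132 ≥ 116; years in business 20 ≥ 15 → Standard Registration required.
9. seating 132 < 144 → Compliance Permit not required.
10. operates from an industrially zoned site (not: is a home-based business) → General Business License not required.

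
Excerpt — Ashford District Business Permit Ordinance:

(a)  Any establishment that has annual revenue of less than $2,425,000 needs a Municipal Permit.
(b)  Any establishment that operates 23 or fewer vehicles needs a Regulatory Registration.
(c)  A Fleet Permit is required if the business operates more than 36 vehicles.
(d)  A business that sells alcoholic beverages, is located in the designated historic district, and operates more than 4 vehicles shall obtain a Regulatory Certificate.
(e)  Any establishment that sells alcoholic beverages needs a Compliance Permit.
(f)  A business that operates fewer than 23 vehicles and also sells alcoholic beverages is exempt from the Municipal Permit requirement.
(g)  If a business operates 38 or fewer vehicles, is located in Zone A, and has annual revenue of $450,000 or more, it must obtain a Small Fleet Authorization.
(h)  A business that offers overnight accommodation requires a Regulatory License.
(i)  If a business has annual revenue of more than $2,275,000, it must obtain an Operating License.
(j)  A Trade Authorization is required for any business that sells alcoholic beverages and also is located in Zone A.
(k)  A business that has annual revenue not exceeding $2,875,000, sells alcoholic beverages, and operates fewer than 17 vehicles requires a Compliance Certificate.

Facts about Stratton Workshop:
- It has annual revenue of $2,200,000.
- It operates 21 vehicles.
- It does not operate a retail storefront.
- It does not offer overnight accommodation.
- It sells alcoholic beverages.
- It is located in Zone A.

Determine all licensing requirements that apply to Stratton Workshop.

(a) revenue $2,200,000 < $2,425,000 → Municipal Permit required.
(b) vehicles 21 ≤ 23 → Regulatory Registration required.
(c) vehicles 21 ≤ 36 → Fleet Permit not required.
(d) sells alcoholic beverages; is located in Zone A (not: is located in the designated historic district); vehicles 21 > 4 → Regulatory Certificate not required.
(e) sells alcoholic beverages → Compliance Permit required.
(f) vehicles 21 < 23; sells alcoholic beverages → exempt from Municipal Permit.
(g) vehicles 21 ≤ 38; is located in Zone A; revenue $2,200,000 ≥ $450,000 → Small Fleet Authorization required.
(h) does not offer overnight accommodation → Regulatory License not required.
(i) revenue $2,200,000 ≤ $2,275,000 → Operating License not required.
(j) sells alcoholic beverages; is located in Zone A → Trade Authorization required.
(k) revenue $2,200,000 ≤ $2,875,000; sells alcoholic beverages; vehicles 21 ≥ 17 → Compliance Certificate not required.

Compliance Permit, Regulatory Registration, Small Fleet Authorization, Trade Authorization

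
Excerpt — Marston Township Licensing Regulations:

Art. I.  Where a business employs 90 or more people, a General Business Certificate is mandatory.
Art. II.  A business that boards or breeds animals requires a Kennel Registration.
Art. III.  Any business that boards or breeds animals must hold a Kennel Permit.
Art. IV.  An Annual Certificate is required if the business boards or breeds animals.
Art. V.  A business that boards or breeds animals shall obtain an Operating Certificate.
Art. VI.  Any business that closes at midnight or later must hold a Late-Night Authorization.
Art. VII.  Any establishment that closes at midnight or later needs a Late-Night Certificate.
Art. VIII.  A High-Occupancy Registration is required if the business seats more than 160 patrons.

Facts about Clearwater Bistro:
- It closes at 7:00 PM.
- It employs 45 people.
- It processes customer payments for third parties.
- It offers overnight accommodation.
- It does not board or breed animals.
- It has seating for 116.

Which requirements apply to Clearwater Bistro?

Art. I. employees 45 < 90 → General Business Certificate not required.
Art. II. does not board or breed animals → Kennel Registration not required.
Art. III. does not board or breed animals → Kennel Permit not required.
Art. IV. does not board or breed animals → Annual Certificate not required.
Art. V. does not board or breed animals → Operating Certificate not required.
Art. VI. closes 7:00 PM, at/before midnight → Late-Night Authorization not required.
Art. VII. closes 7:00 PM, at/before midnight → Late-Night Certificate not required.
Art. VIII. seating 116 ≤ 160 → High-Occupancy Registration not required.

None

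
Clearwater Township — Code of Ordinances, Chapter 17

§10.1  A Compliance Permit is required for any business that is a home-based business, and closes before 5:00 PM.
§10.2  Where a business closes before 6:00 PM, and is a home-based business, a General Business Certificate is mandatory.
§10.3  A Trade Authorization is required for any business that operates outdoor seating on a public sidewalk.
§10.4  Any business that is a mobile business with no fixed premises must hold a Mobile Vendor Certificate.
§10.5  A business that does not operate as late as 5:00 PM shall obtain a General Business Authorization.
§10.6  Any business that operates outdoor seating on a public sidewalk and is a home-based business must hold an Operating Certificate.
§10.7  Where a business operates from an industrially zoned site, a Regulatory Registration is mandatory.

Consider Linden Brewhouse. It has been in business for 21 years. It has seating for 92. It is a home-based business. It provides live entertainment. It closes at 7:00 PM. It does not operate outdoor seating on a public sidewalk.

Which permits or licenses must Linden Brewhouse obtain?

§10.1 is a home-based business; closes 7:00 PM, after 5:00 PM → Compliance Permit not required.
§10.2 closes 7:00 PM, after 6:00 PM; is a home-based business → General Business Certificate not required.
§10.3 does not operate outdoor seating on a public sidewalk → Trade Authorization not required.
§10.4 is a home-based business (not: is a mobile business with no fixed premises) → Mobile Vendor Certificate not required.
§10.5 closes 7:00 PM, after 5:00 PM → General Business Authorization not required.
§10.6 does not operate outdoor seating on a public sidewalk; is a home-based business → Operating Certificate not required.
§10.7 is a home-based business (not: operates from an industrially zoned site) → Regulatory Registration not required.

None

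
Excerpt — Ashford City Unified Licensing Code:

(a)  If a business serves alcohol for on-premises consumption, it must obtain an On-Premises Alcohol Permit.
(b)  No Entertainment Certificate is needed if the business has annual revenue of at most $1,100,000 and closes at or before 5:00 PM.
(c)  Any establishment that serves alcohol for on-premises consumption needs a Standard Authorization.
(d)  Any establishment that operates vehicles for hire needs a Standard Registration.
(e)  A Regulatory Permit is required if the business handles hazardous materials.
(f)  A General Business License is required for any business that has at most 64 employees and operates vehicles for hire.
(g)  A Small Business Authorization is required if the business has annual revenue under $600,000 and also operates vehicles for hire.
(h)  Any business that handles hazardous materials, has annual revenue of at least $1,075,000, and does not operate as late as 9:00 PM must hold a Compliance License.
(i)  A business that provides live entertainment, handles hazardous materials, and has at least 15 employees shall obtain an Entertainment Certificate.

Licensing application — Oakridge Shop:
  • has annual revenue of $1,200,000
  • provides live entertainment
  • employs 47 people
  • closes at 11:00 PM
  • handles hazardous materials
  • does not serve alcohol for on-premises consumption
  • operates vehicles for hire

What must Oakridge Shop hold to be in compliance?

(a) does not serve alcohol for on-premises consumption → On-Premises Alcohol Permit not required.
(b) revenue $1,200,000 > $1,100,000; closes 11:00 PM, after 5:00 PM → Entertainment Certificate exemption does not apply.
(c) does not serve alcohol for on-premises consumption → Standard Authorization not required.
(d) operates vehicles for hire → Standard Registration required.
(e) handles hazardous materials → Regulatory Permit required.
(f) employees 47 ≤ 64; operates vehicles for hire → General Business License required.
(g) revenue $1,200,000 ≥ $600,000; operates vehicles for hire → Small Business Authorization not required.
(h) handles hazardous materials; revenue $1,200,000 ≥ $1,075,000; closes 11:00 PM, after 9:00 PM → Compliance License not required.
(i) provides live entertainment; handles hazardous materials; employees 47 ≥ 15 → Entertainment Certificate required.

Entertainment Certificate, General Business License, Regulatory Permit, Standard Registration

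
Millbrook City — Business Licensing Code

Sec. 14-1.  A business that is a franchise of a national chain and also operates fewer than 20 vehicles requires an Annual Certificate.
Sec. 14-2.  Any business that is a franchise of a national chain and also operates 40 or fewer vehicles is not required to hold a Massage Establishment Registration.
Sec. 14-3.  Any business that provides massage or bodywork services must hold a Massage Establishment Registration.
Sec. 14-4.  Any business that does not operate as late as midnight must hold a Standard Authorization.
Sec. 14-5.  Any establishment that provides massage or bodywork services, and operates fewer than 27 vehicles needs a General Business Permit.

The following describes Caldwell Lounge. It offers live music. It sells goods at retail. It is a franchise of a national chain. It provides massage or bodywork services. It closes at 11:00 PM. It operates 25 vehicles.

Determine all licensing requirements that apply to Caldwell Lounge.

Sec. 14-1. is a franchise of a national chain; vehicles 25 ≥ 20 → Annual Certificate not required.
Sec. 14-2. is a franchise of a national chain; vehicles 25 ≤ 40 → exempt from Massage Establishment Registration.
Sec. 14-3. provides massage or bodywork services → Massage Establishment Registration required.
Sec. 14-4. closes 11:00 PM, at/before midnight → Standard Authorization required.
Sec. 14-5. provides massage or bodywork services; vehicles 25 < 27 → General Business Permit required.

General Business Permit, Standard Authorization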